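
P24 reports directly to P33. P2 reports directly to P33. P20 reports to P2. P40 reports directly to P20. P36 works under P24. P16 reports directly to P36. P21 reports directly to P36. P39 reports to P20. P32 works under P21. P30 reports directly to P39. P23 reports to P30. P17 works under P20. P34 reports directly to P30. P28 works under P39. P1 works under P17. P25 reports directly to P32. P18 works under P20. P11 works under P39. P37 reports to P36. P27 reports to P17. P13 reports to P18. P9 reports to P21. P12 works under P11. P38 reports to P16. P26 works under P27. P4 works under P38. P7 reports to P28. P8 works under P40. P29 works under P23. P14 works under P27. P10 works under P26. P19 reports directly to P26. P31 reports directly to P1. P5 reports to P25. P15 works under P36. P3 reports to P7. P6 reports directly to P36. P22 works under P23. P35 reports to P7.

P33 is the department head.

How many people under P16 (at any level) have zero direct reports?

1

The only person in P16's organization with no one reporting to them is P4. That is 1.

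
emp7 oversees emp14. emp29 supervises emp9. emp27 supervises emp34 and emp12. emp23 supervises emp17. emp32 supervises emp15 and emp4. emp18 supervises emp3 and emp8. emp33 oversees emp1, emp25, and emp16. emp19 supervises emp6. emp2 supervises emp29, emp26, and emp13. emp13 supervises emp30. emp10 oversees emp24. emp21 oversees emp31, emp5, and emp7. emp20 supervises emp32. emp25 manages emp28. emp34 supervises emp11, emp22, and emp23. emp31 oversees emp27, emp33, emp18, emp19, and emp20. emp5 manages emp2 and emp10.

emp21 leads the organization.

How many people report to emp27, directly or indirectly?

emp27 directly manages emp34, emp12. Under emp34: emp22, emp11, emp23, emp17 (4). emp12 has no reports. So emp27's organization is 2 direct reports plus everyone under them: 5 + 1 = 6.

6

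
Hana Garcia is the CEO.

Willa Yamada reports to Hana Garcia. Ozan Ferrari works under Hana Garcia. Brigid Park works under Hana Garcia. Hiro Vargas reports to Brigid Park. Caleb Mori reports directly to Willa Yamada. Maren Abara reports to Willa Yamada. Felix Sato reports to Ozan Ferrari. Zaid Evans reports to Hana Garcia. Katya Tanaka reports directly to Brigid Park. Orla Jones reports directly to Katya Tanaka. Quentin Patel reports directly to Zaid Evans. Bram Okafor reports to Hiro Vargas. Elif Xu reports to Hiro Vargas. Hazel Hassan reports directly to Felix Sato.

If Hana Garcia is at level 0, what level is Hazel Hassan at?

3

Chain from Hazel Hassan up to Hana Garcia: Hazel Hassan → Felix Sato → Ozan Ferrari → Hana Garcia. That is 3 steps up, so Hazel Hassan is 3 levels below Hana Garcia.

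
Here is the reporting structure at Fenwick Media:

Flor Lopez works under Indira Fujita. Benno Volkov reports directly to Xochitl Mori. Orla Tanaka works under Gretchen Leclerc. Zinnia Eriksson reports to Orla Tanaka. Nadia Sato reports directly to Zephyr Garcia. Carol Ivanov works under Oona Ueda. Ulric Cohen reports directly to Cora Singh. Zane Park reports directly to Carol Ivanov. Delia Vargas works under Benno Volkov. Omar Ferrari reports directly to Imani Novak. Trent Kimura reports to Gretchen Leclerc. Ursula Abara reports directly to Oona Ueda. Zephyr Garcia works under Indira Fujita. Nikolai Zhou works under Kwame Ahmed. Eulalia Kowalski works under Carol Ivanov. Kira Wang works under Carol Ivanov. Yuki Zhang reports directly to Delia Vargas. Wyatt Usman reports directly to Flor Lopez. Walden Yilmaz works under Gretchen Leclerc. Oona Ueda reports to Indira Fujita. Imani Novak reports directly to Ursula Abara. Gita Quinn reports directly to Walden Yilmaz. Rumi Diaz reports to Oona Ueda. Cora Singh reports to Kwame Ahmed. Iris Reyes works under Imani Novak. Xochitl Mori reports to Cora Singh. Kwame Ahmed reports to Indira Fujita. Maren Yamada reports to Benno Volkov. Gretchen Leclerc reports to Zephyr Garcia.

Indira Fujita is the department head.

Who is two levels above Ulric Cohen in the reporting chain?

Ulric Cohen reports to Cora Singh, and Cora Singh reports to Kwame Ahmed. So Ulric Cohen's skip-level manager is Kwame Ahmed.

Kwame Ahmed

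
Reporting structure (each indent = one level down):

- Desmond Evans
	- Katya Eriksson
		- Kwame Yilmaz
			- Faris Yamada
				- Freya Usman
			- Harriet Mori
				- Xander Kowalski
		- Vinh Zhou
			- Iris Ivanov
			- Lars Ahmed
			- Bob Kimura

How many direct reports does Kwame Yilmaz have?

2

Kwame Yilmaz directly manages Faris Yamada, Harriet Mori. That is 2 direct reports.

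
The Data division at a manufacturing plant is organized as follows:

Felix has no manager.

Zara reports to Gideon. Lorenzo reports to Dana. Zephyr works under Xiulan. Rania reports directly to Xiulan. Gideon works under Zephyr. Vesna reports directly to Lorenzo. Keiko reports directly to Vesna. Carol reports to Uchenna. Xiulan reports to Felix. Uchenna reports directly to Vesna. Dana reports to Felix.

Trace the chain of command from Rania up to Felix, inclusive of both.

Rania reports to Xiulan. Xiulan reports to Felix. Felix is at the top.

Rania -> Xiulan -> Felix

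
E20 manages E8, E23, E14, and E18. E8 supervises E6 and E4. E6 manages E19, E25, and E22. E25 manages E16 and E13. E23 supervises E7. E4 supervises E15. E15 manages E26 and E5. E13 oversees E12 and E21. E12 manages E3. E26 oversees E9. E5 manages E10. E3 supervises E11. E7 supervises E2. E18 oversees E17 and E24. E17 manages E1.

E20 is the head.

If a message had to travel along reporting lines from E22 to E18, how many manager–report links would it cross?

E22 is 3 levels below E20, and E18 is 1 level below E20 (their lowest common manager). The shortest path runs up from E22 to E20 and back down to E18: 3 + 1 = 4 links.

4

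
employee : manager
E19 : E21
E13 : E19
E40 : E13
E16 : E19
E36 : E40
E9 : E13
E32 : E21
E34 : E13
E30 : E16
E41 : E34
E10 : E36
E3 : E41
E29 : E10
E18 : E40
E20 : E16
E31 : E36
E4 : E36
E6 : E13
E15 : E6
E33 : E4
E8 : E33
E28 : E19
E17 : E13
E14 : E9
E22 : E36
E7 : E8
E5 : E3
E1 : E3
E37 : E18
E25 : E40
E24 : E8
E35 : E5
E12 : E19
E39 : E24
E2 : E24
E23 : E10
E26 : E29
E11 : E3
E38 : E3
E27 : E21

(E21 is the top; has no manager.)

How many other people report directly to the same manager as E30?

E30 reports to E16. E16's other direct reports are E20 — 1 peer.

1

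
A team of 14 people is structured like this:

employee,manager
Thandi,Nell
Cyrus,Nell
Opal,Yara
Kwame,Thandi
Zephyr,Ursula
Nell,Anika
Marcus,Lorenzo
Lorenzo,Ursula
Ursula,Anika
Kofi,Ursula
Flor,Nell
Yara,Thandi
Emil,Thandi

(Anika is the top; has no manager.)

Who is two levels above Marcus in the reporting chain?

Ursula

Marcus reports to Lorenzo, and Lorenzo reports to Ursula. So Marcus's skip-level manager is Ursula.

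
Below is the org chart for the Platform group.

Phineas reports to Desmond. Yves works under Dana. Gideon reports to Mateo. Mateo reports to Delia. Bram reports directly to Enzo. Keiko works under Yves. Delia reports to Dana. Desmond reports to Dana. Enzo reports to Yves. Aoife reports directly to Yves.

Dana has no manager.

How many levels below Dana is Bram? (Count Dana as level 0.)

Chain from Bram up to Dana: Bram → Enzo → Yves → Dana. That is 3 steps up, so Bram is 3 levels below Dana.

3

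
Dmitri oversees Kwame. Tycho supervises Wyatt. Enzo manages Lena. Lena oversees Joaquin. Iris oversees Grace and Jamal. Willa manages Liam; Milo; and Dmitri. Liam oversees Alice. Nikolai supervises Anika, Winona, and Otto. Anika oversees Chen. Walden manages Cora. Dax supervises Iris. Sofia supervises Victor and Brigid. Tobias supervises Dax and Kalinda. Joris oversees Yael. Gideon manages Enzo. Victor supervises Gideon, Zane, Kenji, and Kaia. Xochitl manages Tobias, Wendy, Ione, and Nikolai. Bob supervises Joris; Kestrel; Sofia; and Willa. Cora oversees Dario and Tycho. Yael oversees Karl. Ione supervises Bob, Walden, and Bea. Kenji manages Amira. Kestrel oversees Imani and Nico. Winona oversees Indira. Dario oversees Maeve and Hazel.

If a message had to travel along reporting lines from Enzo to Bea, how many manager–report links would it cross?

Enzo is 5 levels below Ione, and Bea is 1 level below Ione (their lowest common manager). The shortest path runs up from Enzo to Ione and back down to Bea: 5 + 1 = 6 links.

6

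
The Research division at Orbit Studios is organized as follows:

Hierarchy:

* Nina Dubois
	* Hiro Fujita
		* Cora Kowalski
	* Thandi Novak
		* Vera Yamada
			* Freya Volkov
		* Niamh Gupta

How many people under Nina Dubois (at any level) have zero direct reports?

3

The people in Nina Dubois's organization with no one reporting to them are Niamh Gupta, Freya Volkov, Cora Kowalski. That is 3.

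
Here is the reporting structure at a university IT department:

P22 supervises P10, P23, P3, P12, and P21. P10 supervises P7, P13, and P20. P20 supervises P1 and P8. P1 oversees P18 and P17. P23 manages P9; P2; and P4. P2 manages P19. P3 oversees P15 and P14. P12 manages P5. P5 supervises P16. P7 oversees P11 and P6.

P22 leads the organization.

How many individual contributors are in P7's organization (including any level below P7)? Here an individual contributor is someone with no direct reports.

2

The people in P7's organization with no one reporting to them are P6, P11. That is 2.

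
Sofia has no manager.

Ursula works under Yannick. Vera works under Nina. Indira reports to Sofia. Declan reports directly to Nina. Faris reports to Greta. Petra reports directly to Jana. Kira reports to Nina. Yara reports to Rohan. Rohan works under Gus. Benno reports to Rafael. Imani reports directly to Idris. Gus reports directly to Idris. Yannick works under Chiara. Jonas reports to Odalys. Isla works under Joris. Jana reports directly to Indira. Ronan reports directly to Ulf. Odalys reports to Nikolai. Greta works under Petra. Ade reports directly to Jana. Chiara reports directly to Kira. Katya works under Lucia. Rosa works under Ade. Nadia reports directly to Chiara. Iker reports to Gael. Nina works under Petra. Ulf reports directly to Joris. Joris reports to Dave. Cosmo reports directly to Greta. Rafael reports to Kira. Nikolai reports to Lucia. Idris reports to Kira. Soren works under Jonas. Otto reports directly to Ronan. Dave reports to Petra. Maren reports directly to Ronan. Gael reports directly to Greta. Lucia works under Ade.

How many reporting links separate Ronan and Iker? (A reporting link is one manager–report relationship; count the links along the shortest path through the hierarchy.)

7

Ronan is 4 levels below Petra, and Iker is 3 levels below Petra (their lowest common manager). The shortest path runs up from Ronan to Petra and back down to Iker: 4 + 3 = 7 links.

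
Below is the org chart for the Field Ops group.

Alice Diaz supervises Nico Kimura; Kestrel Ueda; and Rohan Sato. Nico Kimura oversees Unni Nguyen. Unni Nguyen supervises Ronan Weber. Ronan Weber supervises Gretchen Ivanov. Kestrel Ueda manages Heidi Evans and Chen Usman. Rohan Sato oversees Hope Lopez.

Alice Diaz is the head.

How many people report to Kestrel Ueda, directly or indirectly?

2

Kestrel Ueda directly manages Heidi Evans, Chen Usman. Heidi Evans has no reports. Chen Usman has no reports. So Kestrel Ueda's organization is 2 direct reports plus everyone under them: 1 + 1 = 2.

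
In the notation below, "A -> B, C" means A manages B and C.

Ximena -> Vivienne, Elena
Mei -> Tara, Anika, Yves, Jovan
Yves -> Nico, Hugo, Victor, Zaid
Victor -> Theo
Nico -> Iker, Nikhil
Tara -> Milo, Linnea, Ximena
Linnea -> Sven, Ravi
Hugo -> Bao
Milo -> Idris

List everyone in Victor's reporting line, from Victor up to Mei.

Victor reports to Yves. Yves reports to Mei. Mei is at the top.

Victor -> Yves -> Mei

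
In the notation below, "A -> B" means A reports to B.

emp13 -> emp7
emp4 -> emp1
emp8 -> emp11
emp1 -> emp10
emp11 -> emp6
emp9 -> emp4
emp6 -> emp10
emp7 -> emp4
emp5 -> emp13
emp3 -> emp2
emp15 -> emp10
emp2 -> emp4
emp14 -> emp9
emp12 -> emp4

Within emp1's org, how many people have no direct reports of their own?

The people in emp1's organization with no one reporting to them are emp12, emp14, emp3, emp5. That is 4.

4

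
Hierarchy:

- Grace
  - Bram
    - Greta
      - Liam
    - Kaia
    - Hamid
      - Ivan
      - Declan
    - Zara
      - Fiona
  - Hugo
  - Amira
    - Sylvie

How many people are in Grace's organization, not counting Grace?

12

Grace directly manages Bram, Hugo, Amira. Under Bram: Zara, Fiona, Hamid, Declan, Ivan, Kaia, Greta, Liam (8). Hugo has no reports. Under Amira: Sylvie (1). So Grace's organization is 3 direct reports plus everyone under them: 9 + 1 + 2 = 12.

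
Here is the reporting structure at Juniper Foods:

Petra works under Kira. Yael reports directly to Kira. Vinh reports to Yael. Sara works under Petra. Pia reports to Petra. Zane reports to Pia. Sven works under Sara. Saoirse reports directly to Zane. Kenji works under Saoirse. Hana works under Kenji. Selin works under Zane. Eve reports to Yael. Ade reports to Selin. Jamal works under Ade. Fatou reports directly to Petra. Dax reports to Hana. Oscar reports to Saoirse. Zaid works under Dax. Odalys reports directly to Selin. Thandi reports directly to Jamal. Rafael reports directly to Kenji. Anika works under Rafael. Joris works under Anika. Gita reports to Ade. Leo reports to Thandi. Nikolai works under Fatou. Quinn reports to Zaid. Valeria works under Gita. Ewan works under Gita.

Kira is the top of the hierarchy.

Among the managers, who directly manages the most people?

Petra

Direct-report counts: Kira has 2; Yael has 2; Petra has 3; Fatou has 1; Pia has 1; Zane has 2; Selin has 2; Ade has 2; Gita has 2; Jamal has 1; Thandi has 1; Saoirse has 2; Kenji has 2; Rafael has 1; Anika has 1; Hana has 1; Dax has 1; Zaid has 1; Sara has 1. The largest is 3, held by Petra.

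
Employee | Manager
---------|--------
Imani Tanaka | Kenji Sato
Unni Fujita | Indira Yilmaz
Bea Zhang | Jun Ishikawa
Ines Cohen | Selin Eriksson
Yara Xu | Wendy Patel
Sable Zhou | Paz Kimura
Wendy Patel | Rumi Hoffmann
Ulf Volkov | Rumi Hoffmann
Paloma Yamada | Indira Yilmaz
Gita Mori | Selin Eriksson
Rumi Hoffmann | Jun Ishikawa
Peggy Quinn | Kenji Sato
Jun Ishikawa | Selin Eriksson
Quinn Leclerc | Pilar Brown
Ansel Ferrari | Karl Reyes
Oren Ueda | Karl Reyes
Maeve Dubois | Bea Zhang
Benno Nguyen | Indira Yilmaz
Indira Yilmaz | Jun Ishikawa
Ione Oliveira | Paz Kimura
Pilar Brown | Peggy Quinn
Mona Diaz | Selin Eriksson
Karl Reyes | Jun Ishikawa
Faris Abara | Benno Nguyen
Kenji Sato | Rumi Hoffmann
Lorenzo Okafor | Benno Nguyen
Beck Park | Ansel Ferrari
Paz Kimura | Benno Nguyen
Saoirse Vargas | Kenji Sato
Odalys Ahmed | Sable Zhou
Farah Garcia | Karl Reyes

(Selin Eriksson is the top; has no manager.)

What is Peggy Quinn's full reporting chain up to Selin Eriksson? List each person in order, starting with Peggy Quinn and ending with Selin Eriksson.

Peggy Quinn reports to Kenji Sato. Kenji Sato reports to Rumi Hoffmann. Rumi Hoffmann reports to Jun Ishikawa. Jun Ishikawa reports to Selin Eriksson. Selin Eriksson is at the top.

Peggy Quinn -> Kenji Sato -> Rumi Hoffmann -> Jun Ishikawa -> Selin Eriksson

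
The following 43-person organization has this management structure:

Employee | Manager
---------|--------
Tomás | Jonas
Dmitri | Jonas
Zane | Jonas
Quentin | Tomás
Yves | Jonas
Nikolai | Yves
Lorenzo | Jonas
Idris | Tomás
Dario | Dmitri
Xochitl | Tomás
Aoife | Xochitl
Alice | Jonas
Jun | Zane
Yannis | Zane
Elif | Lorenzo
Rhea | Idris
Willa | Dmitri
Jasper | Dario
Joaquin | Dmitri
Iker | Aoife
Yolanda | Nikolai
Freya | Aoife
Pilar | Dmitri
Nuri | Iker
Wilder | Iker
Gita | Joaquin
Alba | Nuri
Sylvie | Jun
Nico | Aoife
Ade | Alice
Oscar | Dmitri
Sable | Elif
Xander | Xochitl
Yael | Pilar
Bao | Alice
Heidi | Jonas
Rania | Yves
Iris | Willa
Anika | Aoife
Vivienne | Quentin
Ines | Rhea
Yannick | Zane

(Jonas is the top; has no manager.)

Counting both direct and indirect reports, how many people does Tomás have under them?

15

Tomás directly manages Quentin, Idris, Xochitl. Under Quentin: Vivienne (1). Under Idris: Rhea, Ines (2). Under Xochitl: Xander, Aoife, Anika, Nico, Freya, Iker, Wilder, Nuri, Alba (9). So Tomás's organization is 3 direct reports plus everyone under them: 2 + 3 + 10 = 15.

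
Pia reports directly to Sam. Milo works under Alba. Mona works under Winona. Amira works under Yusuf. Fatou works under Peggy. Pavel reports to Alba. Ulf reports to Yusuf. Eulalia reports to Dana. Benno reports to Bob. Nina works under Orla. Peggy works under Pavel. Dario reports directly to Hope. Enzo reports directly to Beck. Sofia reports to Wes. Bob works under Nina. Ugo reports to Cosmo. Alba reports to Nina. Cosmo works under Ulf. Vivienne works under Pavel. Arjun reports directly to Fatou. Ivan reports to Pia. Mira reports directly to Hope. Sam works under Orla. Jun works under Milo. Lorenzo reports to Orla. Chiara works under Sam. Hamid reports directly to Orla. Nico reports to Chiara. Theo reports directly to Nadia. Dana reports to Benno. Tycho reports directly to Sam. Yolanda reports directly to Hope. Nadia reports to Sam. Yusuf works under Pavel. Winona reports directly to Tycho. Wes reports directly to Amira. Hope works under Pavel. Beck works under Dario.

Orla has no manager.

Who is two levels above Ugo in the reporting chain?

Ugo reports to Cosmo, and Cosmo reports to Ulf. So Ugo's skip-level manager is Ulf.

Ulf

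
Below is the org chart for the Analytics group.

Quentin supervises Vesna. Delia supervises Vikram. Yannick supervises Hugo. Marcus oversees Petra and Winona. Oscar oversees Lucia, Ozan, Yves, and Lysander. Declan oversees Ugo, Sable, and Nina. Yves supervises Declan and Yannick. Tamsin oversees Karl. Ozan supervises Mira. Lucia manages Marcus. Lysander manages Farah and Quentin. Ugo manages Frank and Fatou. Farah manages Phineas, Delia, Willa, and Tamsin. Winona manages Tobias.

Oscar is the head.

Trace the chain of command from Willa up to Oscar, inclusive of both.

Willa -> Farah -> Lysander -> Oscar

Willa reports to Farah. Farah reports to Lysander. Lysander reports to Oscar. Oscar is at the top.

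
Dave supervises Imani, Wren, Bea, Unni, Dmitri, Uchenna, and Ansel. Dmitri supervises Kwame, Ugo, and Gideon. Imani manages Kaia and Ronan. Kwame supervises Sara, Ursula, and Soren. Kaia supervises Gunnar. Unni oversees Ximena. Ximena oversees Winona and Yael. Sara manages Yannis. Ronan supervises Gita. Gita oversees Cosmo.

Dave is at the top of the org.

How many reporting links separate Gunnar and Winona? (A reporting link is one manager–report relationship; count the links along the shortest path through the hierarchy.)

Gunnar is 3 levels below Dave, and Winona is 3 levels below Dave (their lowest common manager). The shortest path runs up from Gunnar to Dave and back down to Winona: 3 + 3 = 6 links.

6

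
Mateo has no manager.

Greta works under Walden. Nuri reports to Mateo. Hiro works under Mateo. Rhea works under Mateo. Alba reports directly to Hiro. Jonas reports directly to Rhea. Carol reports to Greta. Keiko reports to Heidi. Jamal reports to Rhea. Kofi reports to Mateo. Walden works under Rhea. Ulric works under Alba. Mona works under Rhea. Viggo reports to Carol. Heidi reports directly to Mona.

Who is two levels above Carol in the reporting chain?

Walden

Carol reports to Greta, and Greta reports to Walden. So Carol's skip-level manager is Walden.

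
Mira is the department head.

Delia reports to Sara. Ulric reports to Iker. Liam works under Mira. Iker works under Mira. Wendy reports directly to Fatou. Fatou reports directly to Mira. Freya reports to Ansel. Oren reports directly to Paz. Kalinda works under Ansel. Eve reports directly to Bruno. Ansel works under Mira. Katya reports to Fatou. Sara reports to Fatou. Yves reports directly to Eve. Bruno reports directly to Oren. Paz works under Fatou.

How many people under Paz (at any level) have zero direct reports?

The only person in Paz's organization with no one reporting to them is Yves. That is 1.

1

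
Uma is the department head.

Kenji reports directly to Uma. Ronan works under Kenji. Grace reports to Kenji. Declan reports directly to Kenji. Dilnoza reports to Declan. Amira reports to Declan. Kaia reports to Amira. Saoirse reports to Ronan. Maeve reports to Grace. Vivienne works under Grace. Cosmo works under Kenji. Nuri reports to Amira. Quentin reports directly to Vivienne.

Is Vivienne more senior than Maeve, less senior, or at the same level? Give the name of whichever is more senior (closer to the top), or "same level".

same level

Both Vivienne and Maeve are 3 levels below Uma.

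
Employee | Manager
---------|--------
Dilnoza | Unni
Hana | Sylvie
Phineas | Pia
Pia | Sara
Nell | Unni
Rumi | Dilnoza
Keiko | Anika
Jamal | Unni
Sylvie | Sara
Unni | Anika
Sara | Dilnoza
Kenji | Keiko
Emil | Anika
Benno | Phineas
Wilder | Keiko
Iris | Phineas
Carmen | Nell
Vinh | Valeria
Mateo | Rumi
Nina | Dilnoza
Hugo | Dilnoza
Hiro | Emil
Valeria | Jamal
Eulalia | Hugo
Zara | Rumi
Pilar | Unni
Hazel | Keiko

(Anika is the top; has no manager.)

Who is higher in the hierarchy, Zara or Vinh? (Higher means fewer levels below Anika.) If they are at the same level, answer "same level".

same level

Both Zara and Vinh are 4 levels below Anika.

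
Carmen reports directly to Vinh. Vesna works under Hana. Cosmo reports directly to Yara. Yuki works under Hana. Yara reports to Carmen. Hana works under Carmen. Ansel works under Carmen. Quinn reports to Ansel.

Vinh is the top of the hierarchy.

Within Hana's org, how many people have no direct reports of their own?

2

The people in Hana's organization with no one reporting to them are Yuki, Vesna. That is 2.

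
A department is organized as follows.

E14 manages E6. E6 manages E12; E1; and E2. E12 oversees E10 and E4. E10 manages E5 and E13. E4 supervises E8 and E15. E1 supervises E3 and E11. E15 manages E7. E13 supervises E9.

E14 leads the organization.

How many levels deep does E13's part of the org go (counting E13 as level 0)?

1

The longest chain under E13 runs E13 → E9, which is 1 level below E13.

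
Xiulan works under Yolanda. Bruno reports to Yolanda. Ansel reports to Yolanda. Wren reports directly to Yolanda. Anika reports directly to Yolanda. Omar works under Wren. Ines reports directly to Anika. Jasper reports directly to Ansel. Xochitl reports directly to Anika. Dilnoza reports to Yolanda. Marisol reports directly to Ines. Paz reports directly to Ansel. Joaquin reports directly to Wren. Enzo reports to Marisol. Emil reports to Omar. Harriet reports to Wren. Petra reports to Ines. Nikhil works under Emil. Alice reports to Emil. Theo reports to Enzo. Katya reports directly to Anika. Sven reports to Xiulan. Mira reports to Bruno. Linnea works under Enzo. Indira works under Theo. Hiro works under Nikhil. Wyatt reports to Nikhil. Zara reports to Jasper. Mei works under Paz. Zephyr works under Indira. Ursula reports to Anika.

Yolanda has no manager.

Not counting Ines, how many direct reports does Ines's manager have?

Ines reports to Anika. Anika's other direct reports are Xochitl, Katya, Ursula — 3 peers.

3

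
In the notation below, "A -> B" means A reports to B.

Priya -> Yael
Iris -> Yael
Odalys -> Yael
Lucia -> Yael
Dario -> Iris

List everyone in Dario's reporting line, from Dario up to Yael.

Dario -> Iris -> Yael

Dario reports to Iris. Iris reports to Yael. Yael is at the top.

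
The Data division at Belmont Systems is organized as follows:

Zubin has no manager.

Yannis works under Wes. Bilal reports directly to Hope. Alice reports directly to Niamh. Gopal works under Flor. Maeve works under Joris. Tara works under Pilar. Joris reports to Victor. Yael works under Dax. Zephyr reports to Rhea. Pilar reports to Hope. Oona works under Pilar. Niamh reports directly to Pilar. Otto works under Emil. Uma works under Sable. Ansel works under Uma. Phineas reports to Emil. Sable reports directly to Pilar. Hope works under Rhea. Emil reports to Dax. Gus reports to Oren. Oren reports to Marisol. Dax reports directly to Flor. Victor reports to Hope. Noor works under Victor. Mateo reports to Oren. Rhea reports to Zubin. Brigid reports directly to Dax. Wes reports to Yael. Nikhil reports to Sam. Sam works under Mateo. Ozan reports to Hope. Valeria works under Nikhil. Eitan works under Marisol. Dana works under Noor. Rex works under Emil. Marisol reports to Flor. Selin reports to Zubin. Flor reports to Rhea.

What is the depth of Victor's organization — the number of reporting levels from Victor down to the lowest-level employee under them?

2

The longest chain under Victor runs Victor → Joris → Maeve, which is 2 levels below Victor.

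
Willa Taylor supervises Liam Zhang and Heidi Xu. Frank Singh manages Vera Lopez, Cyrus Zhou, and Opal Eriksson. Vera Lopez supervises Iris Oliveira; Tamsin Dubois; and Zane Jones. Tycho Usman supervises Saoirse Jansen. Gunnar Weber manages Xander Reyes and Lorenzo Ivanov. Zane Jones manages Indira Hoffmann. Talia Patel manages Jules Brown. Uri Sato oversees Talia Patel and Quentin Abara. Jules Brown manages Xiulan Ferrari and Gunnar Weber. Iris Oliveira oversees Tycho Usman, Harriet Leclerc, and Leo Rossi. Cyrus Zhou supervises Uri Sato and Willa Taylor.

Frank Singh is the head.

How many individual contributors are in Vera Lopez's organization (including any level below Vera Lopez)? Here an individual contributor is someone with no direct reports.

The people in Vera Lopez's organization with no one reporting to them are Indira Hoffmann, Tamsin Dubois, Saoirse Jansen, Leo Rossi, Harriet Leclerc. That is 5.

5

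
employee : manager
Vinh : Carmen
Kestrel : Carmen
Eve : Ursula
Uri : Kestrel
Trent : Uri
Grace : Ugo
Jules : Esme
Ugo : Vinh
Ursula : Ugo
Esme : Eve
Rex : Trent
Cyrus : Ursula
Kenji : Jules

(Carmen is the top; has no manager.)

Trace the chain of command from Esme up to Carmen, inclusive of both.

Esme reports to Eve. Eve reports to Ursula. Ursula reports to Ugo. Ugo reports to Vinh. Vinh reports to Carmen. Carmen is at the top.

Esme -> Eve -> Ursula -> Ugo -> Vinh -> Carmen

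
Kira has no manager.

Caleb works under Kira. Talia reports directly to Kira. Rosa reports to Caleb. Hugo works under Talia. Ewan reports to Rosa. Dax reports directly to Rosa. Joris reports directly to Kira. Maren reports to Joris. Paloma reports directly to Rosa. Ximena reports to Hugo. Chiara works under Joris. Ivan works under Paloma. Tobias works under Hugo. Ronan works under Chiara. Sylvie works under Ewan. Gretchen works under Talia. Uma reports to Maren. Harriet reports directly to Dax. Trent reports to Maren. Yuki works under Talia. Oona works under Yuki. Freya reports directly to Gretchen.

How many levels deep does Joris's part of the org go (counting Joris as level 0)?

2

The longest chain under Joris runs Joris → Chiara → Ronan, which is 2 levels below Joris.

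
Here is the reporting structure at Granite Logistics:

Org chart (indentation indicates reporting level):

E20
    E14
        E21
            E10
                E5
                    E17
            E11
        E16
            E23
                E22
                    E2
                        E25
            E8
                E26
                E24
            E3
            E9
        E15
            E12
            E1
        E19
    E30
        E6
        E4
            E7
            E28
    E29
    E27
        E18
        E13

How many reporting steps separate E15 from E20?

2

Chain from E15 up to E20: E15 → E14 → E20. That is 2 steps up, so E15 is 2 levels below E20.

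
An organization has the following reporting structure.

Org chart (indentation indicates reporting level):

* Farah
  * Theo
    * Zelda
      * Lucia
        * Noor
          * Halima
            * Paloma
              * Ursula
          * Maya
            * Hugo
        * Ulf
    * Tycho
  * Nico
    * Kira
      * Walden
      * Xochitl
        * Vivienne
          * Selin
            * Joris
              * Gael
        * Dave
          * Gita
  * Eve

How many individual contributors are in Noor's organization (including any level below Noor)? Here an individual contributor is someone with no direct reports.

The people in Noor's organization with no one reporting to them are Hugo, Ursula. That is 2.

2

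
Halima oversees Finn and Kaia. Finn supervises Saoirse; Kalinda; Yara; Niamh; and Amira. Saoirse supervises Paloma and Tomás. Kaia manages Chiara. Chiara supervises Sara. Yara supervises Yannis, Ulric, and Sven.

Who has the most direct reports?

Finn

Direct-report counts: Halima has 2; Kaia has 1; Chiara has 1; Finn has 5; Yara has 3; Saoirse has 2. The largest is 5, held by Finn.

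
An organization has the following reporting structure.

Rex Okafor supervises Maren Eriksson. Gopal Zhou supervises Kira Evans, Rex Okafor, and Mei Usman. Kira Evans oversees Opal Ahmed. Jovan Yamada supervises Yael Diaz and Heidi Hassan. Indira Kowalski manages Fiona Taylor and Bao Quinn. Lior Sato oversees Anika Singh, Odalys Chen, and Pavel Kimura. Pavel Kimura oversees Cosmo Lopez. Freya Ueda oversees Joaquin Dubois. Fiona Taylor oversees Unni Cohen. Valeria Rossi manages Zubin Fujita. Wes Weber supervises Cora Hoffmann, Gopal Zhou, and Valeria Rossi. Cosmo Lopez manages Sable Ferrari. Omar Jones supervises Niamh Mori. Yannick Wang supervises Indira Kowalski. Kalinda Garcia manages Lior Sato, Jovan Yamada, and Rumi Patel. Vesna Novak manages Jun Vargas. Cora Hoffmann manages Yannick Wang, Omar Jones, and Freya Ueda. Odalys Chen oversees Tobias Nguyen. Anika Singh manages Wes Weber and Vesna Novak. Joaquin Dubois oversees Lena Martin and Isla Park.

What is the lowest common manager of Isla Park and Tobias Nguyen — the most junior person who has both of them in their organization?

Isla Park's chain of managers is Joaquin Dubois, Freya Ueda, Cora Hoffmann, Wes Weber, Anika Singh, Lior Sato, Kalinda Garcia. Tobias Nguyen's chain of managers is Odalys Chen, Lior Sato, Kalinda Garcia. The first manager that appears in both chains is Lior Sato.

Lior Sato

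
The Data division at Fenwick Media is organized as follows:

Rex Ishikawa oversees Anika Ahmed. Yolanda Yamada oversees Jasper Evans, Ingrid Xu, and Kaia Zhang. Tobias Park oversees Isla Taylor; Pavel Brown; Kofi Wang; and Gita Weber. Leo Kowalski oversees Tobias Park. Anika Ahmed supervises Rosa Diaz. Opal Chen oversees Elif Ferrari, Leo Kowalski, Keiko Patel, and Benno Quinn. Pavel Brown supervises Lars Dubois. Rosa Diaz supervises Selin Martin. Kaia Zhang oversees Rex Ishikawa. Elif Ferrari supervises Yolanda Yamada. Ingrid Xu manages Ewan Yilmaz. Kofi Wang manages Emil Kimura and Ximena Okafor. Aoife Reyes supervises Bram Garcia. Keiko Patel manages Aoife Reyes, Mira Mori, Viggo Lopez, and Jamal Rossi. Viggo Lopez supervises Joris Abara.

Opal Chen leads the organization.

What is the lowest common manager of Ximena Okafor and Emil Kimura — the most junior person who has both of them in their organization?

Ximena Okafor's chain of managers is Kofi Wang, Tobias Park, Leo Kowalski, Opal Chen. Emil Kimura's chain of managers is Kofi Wang, Tobias Park, Leo Kowalski, Opal Chen. The first manager that appears in both chains is Kofi Wang.

Kofi Wang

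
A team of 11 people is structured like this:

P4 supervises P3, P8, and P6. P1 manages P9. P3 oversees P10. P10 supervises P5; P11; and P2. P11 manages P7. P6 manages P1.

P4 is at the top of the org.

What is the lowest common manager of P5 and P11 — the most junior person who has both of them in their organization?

P5's chain of managers is P10, P3, P4. P11's chain of managers is P10, P3, P4. The first manager that appears in both chains is P10.

P10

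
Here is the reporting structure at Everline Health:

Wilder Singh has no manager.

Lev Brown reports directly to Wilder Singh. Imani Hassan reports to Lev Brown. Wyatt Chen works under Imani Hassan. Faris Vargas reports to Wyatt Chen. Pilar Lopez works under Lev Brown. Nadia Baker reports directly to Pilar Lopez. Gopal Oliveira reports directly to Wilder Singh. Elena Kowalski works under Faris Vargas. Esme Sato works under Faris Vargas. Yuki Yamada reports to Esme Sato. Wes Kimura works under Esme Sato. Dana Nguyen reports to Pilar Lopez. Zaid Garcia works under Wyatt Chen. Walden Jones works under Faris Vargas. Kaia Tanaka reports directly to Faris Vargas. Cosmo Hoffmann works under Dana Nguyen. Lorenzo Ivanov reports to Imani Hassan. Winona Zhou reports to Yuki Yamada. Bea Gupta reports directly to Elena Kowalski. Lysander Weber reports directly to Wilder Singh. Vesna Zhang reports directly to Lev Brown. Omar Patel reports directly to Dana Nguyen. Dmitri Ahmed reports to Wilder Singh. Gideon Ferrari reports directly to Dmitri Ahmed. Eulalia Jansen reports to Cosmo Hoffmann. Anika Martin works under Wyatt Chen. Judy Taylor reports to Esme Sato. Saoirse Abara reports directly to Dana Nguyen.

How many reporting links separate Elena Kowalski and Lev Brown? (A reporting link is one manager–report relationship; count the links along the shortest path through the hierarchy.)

Elena Kowalski is in Lev Brown's organization: the chain from Elena Kowalski up to Lev Brown is Elena Kowalski → Faris Vargas → Wyatt Chen → Imani Hassan → Lev Brown, which is 4 links.

4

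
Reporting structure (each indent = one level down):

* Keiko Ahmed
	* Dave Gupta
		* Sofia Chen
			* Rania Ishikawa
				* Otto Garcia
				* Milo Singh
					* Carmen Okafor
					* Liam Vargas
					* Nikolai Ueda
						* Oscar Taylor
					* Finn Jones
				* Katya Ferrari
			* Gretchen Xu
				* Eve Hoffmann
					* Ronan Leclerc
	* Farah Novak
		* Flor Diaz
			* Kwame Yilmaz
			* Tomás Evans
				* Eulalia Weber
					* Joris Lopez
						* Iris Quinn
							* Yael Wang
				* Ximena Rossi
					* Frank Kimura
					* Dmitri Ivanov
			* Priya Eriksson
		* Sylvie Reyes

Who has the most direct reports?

Milo Singh

Direct-report counts: Keiko Ahmed has 2; Farah Novak has 2; Flor Diaz has 3; Tomás Evans has 2; Ximena Rossi has 2; Eulalia Weber has 1; Joris Lopez has 1; Iris Quinn has 1; Dave Gupta has 1; Sofia Chen has 2; Gretchen Xu has 1; Eve Hoffmann has 1; Rania Ishikawa has 3; Milo Singh has 4; Nikolai Ueda has 1. The largest is 4, held by Milo Singh.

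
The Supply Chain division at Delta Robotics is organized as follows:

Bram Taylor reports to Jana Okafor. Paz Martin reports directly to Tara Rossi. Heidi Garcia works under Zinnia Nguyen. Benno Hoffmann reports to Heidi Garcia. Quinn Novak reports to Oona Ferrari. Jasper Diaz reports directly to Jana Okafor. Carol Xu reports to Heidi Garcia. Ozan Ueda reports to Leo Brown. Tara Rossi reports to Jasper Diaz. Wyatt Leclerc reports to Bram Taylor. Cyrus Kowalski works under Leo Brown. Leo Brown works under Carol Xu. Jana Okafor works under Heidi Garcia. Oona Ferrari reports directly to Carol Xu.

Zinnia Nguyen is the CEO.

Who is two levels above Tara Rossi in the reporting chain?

Tara Rossi reports to Jasper Diaz, and Jasper Diaz reports to Jana Okafor. So Tara Rossi's skip-level manager is Jana Okafor.

Jana Okafor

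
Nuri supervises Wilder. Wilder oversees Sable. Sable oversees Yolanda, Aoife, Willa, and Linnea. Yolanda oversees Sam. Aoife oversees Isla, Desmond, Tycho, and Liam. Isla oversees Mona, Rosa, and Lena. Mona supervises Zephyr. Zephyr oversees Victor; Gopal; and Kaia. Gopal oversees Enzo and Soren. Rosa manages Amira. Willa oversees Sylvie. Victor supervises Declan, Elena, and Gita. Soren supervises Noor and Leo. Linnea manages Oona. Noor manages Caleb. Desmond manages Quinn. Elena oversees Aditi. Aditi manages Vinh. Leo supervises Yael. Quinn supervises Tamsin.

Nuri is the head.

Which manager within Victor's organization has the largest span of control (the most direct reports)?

Direct-report counts within Victor's organization: Victor has 3; Elena has 1; Aditi has 1. The largest is 3, held by Victor.

Victor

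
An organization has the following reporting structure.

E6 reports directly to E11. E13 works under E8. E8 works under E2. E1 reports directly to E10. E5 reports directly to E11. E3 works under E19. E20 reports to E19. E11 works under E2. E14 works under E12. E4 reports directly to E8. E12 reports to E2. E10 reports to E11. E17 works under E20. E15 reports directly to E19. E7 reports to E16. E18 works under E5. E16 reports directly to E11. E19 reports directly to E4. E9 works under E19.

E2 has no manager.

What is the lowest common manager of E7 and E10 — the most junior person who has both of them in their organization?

E7's chain of managers is E16, E11, E2. E10's chain of managers is E11, E2. The first manager that appears in both chains is E11.

E11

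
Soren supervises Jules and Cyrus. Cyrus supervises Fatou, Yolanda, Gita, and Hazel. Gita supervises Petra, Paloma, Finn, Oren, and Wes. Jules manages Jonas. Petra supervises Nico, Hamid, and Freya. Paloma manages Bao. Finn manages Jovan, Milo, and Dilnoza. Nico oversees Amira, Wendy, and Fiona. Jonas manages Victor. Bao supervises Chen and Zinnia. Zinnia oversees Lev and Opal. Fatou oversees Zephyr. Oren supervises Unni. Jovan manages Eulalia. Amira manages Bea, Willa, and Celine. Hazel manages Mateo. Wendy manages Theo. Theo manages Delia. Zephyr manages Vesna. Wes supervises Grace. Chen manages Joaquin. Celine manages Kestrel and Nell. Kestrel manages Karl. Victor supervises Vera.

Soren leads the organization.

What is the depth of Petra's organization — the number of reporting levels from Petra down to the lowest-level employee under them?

5

The longest chain under Petra runs Petra → Nico → Amira → Celine → Kestrel → Karl, which is 5 levels below Petra.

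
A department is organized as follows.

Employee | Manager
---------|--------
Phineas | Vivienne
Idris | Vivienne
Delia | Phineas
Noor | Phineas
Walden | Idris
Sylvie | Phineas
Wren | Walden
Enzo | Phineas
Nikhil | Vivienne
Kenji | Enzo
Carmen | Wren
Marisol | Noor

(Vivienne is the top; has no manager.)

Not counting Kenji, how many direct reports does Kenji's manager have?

0

Kenji reports to Enzo, and Enzo has no other direct reports. Kenji has 0 peers.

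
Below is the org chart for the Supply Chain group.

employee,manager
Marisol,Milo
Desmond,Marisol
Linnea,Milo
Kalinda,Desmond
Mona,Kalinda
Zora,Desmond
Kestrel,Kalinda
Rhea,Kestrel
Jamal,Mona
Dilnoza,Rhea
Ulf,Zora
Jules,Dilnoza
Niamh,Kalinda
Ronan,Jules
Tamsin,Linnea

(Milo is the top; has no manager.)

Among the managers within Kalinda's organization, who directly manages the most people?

Direct-report counts within Kalinda's organization: Kalinda has 3; Kestrel has 1; Rhea has 1; Dilnoza has 1; Jules has 1; Mona has 1. The largest is 3, held by Kalinda.

Kalinda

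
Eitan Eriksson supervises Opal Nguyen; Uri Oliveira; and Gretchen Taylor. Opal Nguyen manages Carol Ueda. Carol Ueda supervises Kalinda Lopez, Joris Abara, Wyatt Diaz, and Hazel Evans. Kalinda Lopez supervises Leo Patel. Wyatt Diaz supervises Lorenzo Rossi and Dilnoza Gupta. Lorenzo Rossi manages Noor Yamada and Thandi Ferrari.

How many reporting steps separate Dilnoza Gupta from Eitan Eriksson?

4

Chain from Dilnoza Gupta up to Eitan Eriksson: Dilnoza Gupta → Wyatt Diaz → Carol Ueda → Opal Nguyen → Eitan Eriksson. That is 4 steps up, so Dilnoza Gupta is 4 levels below Eitan Eriksson.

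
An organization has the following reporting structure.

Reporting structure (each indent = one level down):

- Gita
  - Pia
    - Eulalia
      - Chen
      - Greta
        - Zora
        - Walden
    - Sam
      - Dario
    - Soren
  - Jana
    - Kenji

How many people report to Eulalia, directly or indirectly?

Eulalia directly manages Chen, Greta. Chen has no reports. Under Greta: Walden, Zora (2). So Eulalia's organization is 2 direct reports plus everyone under them: 1 + 3 = 4.

4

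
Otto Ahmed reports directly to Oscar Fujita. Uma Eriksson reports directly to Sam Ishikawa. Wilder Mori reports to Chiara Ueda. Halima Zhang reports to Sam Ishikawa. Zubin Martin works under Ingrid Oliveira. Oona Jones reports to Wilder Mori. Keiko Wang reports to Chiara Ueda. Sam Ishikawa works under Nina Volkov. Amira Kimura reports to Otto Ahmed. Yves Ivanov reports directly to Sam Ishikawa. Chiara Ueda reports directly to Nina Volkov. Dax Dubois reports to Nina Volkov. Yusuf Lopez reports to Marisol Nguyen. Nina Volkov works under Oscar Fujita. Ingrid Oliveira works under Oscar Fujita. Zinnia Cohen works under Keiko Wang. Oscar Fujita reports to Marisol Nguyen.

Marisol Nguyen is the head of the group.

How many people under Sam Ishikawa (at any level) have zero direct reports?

3

The people in Sam Ishikawa's organization with no one reporting to them are Uma Eriksson, Halima Zhang, Yves Ivanov. That is 3.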